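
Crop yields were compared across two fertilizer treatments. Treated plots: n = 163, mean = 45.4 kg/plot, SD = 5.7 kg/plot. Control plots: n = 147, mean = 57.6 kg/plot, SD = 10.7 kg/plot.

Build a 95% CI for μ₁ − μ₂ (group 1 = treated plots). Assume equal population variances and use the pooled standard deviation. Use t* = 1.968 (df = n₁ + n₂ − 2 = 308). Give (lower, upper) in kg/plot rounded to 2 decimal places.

(-14.09, -10.31)

Pooled variance s_p² = [162·5.7² + 146·10.7²] / (163+147−2) = 71.3601, so s_p = 8.4475.
SE_diff = s_p·√(1/n₁ + 1/n₂) = 8.4475·√(1/163 + 1/147) = 0.9609.
t* = 1.968; margin = 1.968 × 0.9609 = 1.8911.
Difference = 45.4 − 57.6 = -12.2000.
-12.2000 ± 1.8911 → (-14.09, -10.31).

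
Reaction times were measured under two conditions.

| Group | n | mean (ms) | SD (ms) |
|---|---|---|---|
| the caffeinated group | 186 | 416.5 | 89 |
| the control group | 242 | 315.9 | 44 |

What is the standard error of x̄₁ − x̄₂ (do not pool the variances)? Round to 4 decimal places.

Standard errors of each mean: 89/√186 = 6.5258 and 44/√242 = 2.8284.
SE(x̄₁ − x̄₂) = √(6.5258² + 2.8284²) = 7.1124 for independent samples with unequal variances.

7.1124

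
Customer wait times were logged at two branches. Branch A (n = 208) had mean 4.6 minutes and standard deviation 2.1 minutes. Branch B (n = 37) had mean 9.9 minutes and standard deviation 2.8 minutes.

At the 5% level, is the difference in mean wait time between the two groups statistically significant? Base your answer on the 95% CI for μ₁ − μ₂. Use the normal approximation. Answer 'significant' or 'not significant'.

significant

SE₁ = s₁/√n₁ = 2.1/√208 = 0.1456; SE₂ = 2.8/√37 = 0.4603.
Independent samples, unequal variances: SE_diff = √(SE₁² + SE₂²) = √(0.02119936 + 0.21187609) = 0.4828.
z* = 1.960, so margin of error = 1.960 × 0.4828 = 0.9463.
Difference in means = 4.6 − 9.9 = -5.3000.
-5.3000 ± 0.9463 → (-6.2463, -4.3537).
The interval (-6.2463, -4.3537) does not contain 0, so the difference is significant.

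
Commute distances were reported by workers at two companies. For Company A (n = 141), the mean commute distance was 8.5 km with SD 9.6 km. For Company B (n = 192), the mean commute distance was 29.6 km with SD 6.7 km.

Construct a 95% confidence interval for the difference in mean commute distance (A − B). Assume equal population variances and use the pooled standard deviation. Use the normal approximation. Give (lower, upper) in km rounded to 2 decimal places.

Pooled variance s_p² = [140·9.6² + 191·6.7²] / (141+192−2) = 64.8834, so s_p = 8.0550.
SE_diff = s_p·√(1/n₁ + 1/n₂) = 8.0550·√(1/141 + 1/192) = 0.8934.
z* = 1.960; margin = 1.960 × 0.8934 = 1.7511.
Difference = 8.5 − 29.6 = -21.1000.
-21.1000 ± 1.7511 → (-22.85, -19.35).

(-22.85, -19.35)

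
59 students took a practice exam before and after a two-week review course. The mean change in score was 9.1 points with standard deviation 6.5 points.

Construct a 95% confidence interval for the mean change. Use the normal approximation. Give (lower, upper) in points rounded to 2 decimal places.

This is a matched-pairs design, so SE = s_d/√n = 6.5/√59 = 0.8462.
Margin = 1.960 × 0.8462 = 1.6586; the interval is 9.1 ± 1.6586 = (7.44, 10.76).

(7.44, 10.76)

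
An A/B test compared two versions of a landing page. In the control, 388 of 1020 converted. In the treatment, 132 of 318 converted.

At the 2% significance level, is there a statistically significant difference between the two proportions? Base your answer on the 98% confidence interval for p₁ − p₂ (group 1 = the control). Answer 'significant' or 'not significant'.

p̂₁ = 388/1020 = 0.3804 and p̂₂ = 132/318 = 0.4151.
SE₁ = √(p̂₁(1−p̂₁)/n₁) = √(0.3804·0.6196/1020) = 0.01520; SE₂ = √(0.4151·0.5849/318) = 0.02763.
Independent samples: SE of the difference = √(SE₁² + SE₂²) = √(0.00023104 + 0.0007634169) = 0.03154.
z* for 98% confidence is 2.326, so the margin of error is 2.326 × 0.03154 = 0.07336.
Point estimate p̂₁ − p̂₂ = 0.3804 − 0.4151 = -0.0347.
-0.0347 ± 0.07336 → (-0.10806, 0.03866).
The interval (-0.10806, 0.03866) contains 0, so the difference is not significant.

not significant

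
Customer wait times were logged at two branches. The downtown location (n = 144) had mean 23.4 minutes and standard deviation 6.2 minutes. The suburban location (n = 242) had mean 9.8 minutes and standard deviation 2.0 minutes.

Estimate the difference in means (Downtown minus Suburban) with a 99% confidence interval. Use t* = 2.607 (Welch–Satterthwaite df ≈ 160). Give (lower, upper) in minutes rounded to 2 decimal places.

SE₁ = s₁/√n₁ = 6.2/√144 = 0.5167; SE₂ = 2.0/√242 = 0.1286.
Independent samples, unequal variances: SE_diff = √(SE₁² + SE₂²) = √(0.26697889 + 0.01653796) = 0.5325.
t* = 2.607, so margin of error = 2.607 × 0.5325 = 1.3882.
Difference in means = 23.4 − 9.8 = 13.6000.
13.6000 ± 1.3882 → (12.21, 14.99).

(12.21, 14.99)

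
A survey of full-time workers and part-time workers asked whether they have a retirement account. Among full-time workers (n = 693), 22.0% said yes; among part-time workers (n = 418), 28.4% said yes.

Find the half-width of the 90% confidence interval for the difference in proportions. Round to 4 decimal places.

Each SE is √(p̂(1−p̂)/n): √(0.2200·0.7800/693) = 0.01574 and √(0.2840·0.7160/418) = 0.02206.
SE(p̂₁ − p̂₂) = √(SE₁² + SE₂²) = √(0.0002477476 + 0.0004866436) = 0.02710, since the two samples are independent.
At 90% confidence z* = 1.645; margin = 1.645 × 0.02710 = 0.04458.

0.0446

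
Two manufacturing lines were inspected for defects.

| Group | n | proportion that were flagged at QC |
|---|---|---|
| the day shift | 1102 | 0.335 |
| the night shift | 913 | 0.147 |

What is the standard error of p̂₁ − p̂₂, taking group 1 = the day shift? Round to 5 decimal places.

0.01843

Each SE is √(p̂(1−p̂)/n): √(0.3350·0.6650/1102) = 0.01422 and √(0.1470·0.8530/913) = 0.01172.
SE(p̂₁ − p̂₂) = √(SE₁² + SE₂²) = √(0.0002022084 + 0.0001373584) = 0.01843, since the two samples are independent.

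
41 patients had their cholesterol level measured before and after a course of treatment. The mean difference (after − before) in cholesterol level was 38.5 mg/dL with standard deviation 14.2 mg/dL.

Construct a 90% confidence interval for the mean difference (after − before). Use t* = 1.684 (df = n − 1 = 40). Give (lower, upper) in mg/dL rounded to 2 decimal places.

(34.77, 42.23)

This is a matched-pairs design, so SE = s_d/√n = 14.2/√41 = 2.2177.
Margin = 1.684 × 2.2177 = 3.7346; the interval is 38.5 ± 3.7346 = (34.77, 42.23).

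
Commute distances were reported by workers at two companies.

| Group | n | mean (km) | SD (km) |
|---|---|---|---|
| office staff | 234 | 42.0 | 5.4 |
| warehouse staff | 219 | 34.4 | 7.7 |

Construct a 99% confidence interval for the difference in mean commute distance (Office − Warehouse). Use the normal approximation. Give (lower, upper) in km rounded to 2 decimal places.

(5.98, 9.22)

SE₁ = s₁/√n₁ = 5.4/√234 = 0.3530; SE₂ = 7.7/√219 = 0.5203.
Independent samples, unequal variances: SE_diff = √(SE₁² + SE₂²) = √(0.124609 + 0.27071209) = 0.6287.
z* = 2.576, so margin of error = 2.576 × 0.6287 = 1.6195.
Difference in means = 42.0 − 34.4 = 7.6000.
7.6000 ± 1.6195 → (5.98, 9.22).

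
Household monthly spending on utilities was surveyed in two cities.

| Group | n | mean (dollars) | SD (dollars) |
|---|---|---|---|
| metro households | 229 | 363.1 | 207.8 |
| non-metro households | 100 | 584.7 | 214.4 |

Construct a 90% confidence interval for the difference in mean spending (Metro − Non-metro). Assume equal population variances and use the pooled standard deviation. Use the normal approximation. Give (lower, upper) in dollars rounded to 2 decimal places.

(-262.97, -180.23)

s_p = √[((n₁−1)s₁² + (n₂−1)s₂²)/(n₁+n₂−2)] = √[(228·207.8² + 99·214.4²)/327] = 209.8201.
SE = 209.8201·√(1/229 + 1/100) = 25.1494.
With z* = 1.645, margin = 1.645 × 25.1494 = 41.3708.
x̄₁ − x̄₂ = 363.1 − 584.7 = -221.6000; interval -221.6000 ± 41.3708 = (-262.97, -180.23).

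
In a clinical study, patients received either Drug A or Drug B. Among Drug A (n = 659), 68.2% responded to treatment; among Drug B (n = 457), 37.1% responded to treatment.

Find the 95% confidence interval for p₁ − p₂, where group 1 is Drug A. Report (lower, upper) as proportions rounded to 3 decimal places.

(0.254, 0.368)

The two standard errors are √(0.6820×0.3180/659) = 0.01814 and √(0.3710×0.6290/457) = 0.02260.
Because the samples are independent, SE_diff = √(0.01814² + 0.02260²) = 0.02898.
Using z* = 1.960 for 95%, ME = 1.960 × 0.02898 = 0.05680.
p̂₁ − p̂₂ = 0.3110; interval 0.3110 ± 0.05680 gives (0.254, 0.368).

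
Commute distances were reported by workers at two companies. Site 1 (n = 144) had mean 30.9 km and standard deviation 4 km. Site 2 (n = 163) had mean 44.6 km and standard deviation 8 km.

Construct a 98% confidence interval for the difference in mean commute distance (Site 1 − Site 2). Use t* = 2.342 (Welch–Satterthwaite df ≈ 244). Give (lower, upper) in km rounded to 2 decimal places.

SE₁ = s₁/√n₁ = 4/√144 = 0.3333; SE₂ = 8/√163 = 0.6266.
Independent samples, unequal variances: SE_diff = √(SE₁² + SE₂²) = √(0.11108889 + 0.39262756) = 0.7097.
t* = 2.342, so margin of error = 2.342 × 0.7097 = 1.6621.
Difference in means = 30.9 − 44.6 = -13.7000.
-13.7000 ± 1.6621 → (-15.36, -12.04).

(-15.36, -12.04)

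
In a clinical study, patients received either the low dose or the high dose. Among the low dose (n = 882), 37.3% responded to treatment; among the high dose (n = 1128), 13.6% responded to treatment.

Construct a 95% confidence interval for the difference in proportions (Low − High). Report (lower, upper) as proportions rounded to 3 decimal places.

The two standard errors are √(0.3730×0.6270/882) = 0.01628 and √(0.1360×0.8640/1128) = 0.01021.
Because the samples are independent, SE_diff = √(0.01628² + 0.01021²) = 0.01922.
Using z* = 1.960 for 95%, ME = 1.960 × 0.01922 = 0.03767.
p̂₁ − p̂₂ = 0.2370; interval 0.2370 ± 0.03767 gives (0.199, 0.275).

(0.199, 0.275)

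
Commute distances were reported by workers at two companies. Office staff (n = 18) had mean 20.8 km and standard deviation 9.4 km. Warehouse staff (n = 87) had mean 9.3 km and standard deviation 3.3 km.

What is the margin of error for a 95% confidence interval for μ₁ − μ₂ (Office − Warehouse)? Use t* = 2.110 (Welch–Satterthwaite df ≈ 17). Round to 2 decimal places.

4.73

SE₁ = s₁/√n₁ = 9.4/√18 = 2.2156; SE₂ = 3.3/√87 = 0.3538.
Independent samples, unequal variances: SE_diff = √(SE₁² + SE₂²) = √(4.90888336 + 0.12517444) = 2.2437.
t* = 2.110, so margin of error = 2.110 × 2.2437 = 4.7342.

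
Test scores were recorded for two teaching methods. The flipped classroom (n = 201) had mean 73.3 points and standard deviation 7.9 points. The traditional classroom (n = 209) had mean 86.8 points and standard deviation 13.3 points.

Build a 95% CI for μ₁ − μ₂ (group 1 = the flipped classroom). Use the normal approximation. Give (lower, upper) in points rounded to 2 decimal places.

SE₁ = s₁/√n₁ = 7.9/√201 = 0.5572; SE₂ = 13.3/√209 = 0.9200.
Independent samples, unequal variances: SE_diff = √(SE₁² + SE₂²) = √(0.31047184 + 0.8464) = 1.0756.
z* = 1.960, so margin of error = 1.960 × 1.0756 = 2.1082.
Difference in means = 73.3 − 86.8 = -13.5000.
-13.5000 ± 2.1082 → (-15.61, -11.39).

(-15.61, -11.39)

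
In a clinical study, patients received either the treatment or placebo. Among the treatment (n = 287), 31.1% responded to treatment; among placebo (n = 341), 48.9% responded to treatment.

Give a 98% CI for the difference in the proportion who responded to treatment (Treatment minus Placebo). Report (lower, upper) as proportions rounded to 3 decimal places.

SE₁ = √(p̂₁(1−p̂₁)/n₁) = √(0.3110·0.6890/287) = 0.02732; SE₂ = √(0.4890·0.5110/341) = 0.02707.
Independent samples: SE of the difference = √(SE₁² + SE₂²) = √(0.0007463824 + 0.0007327849) = 0.03846.
z* for 98% confidence is 2.326, so the margin of error is 2.326 × 0.03846 = 0.08946.
Point estimate p̂₁ − p̂₂ = 0.3110 − 0.4890 = -0.1780.
-0.1780 ± 0.08946 → (-0.267, -0.089).

(-0.267, -0.089)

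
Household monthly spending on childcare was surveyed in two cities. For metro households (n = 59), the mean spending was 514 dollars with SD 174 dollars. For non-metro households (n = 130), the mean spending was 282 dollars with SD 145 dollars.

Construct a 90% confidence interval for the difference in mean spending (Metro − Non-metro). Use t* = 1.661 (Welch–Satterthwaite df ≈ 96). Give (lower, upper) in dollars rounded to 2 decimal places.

Per-group SEs: s₁/√n₁ = 174/√59 = 22.6529, s₂/√n₂ = 145/√130 = 12.7173.
Unpooled SE of the difference: √(513.15387841 + 161.72971929) = 25.9785.
Margin of error = t* · SE = 1.661 × 25.9785 = 43.1503.
x̄₁ − x̄₂ = 514 − 282 = 232.0000.
CI: 232.0000 ± 43.1503 = (188.85, 275.15).

(188.85, 275.15)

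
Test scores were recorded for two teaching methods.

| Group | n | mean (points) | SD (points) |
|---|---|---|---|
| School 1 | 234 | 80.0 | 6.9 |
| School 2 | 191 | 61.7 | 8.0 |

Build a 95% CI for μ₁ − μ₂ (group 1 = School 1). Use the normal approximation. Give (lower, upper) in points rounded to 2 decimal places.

Standard errors of each mean: 6.9/√234 = 0.4511 and 8.0/√191 = 0.5789.
SE(x̄₁ − x̄₂) = √(0.4511² + 0.5789²) = 0.7339 for independent samples with unequal variances.
With z* = 1.960, the margin is 1.960 × 0.7339 = 1.4384.
x̄₁ − x̄₂ = 80.0 − 61.7 = 18.3000; the interval is 18.3000 ± 1.4384 = (16.86, 19.74).

(16.86, 19.74)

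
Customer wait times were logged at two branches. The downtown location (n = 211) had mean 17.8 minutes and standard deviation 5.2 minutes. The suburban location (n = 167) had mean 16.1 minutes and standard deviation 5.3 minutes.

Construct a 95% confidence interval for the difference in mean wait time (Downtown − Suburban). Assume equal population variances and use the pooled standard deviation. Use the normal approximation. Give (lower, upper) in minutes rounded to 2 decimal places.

(0.64, 2.76)

Pooled variance s_p² = [210·5.2² + 166·5.3²] / (211+167−2) = 27.5036, so s_p = 5.2444.
SE_diff = s_p·√(1/n₁ + 1/n₂) = 5.2444·√(1/211 + 1/167) = 0.5432.
z* = 1.960; margin = 1.960 × 0.5432 = 1.0647.
Difference = 17.8 − 16.1 = 1.7000.
1.7000 ± 1.0647 → (0.64, 2.76).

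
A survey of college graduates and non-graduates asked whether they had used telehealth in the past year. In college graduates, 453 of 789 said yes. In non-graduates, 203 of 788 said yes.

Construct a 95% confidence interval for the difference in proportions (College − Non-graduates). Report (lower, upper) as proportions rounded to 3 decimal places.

(0.270, 0.363)

First, p̂₁ = 453/789 = 0.5741; p̂₂ = 203/788 = 0.2576.
The two standard errors are √(0.5741×0.4259/789) = 0.01760 and √(0.2576×0.7424/788) = 0.01558.
Because the samples are independent, SE_diff = √(0.01760² + 0.01558²) = 0.02351.
Using z* = 1.960 for 95%, ME = 1.960 × 0.02351 = 0.04608.
p̂₁ − p̂₂ = 0.3165; interval 0.3165 ± 0.04608 gives (0.270, 0.363).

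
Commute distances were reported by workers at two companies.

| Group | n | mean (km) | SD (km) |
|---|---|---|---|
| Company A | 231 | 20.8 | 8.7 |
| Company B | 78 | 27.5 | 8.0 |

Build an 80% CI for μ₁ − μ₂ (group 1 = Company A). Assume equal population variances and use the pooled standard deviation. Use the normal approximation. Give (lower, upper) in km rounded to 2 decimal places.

(-8.13, -5.27)

s_p = √[((n₁−1)s₁² + (n₂−1)s₂²)/(n₁+n₂−2)] = √[(230·8.7² + 77·8.0²)/307] = 8.5298.
SE = 8.5298·√(1/231 + 1/78) = 1.1170.
With z* = 1.282, margin = 1.282 × 1.1170 = 1.4320.
x̄₁ − x̄₂ = 20.8 − 27.5 = -6.7000; interval -6.7000 ± 1.4320 = (-8.13, -5.27).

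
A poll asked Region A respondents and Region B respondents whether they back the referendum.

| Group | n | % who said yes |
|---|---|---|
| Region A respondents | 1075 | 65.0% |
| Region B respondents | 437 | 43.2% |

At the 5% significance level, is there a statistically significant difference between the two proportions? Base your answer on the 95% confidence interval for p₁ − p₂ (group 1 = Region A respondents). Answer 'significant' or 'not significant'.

SE₁ = √(p̂₁(1−p̂₁)/n₁) = √(0.6500·0.3500/1075) = 0.01455; SE₂ = √(0.4320·0.5680/437) = 0.02370.
Independent samples: SE of the difference = √(SE₁² + SE₂²) = √(0.0002117025 + 0.00056169) = 0.02781.
z* for 95% confidence is 1.960, so the margin of error is 1.960 × 0.02781 = 0.05451.
Point estimate p̂₁ − p̂₂ = 0.6500 − 0.4320 = 0.2180.
0.2180 ± 0.05451 → (0.16349, 0.27251).
The interval (0.16349, 0.27251) does not contain 0, so the difference is significant.

significant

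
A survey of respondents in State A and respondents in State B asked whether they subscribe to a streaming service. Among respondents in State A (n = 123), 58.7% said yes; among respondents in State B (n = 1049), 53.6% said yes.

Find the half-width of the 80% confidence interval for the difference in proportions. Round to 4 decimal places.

0.0602

SE₁ = √(p̂₁(1−p̂₁)/n₁) = √(0.5870·0.4130/123) = 0.04440; SE₂ = √(0.5360·0.4640/1049) = 0.01540.
Independent samples: SE of the difference = √(SE₁² + SE₂²) = √(0.00197136 + 0.00023716) = 0.04699.
z* for 80% confidence is 1.282, so the margin of error is 1.282 × 0.04699 = 0.06024.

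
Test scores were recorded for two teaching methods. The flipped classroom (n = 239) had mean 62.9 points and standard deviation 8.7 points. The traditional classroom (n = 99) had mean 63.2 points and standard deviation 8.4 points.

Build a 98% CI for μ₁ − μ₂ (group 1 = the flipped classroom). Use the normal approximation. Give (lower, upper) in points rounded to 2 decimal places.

Per-group SEs: s₁/√n₁ = 8.7/√239 = 0.5628, s₂/√n₂ = 8.4/√99 = 0.8442.
Unpooled SE of the difference: √(0.31674384 + 0.71267364) = 1.0146.
Margin of error = z* · SE = 2.326 × 1.0146 = 2.3600.
x̄₁ − x̄₂ = 62.9 − 63.2 = -0.3000.
CI: -0.3000 ± 2.3600 = (-2.66, 2.06).

(-2.66, 2.06)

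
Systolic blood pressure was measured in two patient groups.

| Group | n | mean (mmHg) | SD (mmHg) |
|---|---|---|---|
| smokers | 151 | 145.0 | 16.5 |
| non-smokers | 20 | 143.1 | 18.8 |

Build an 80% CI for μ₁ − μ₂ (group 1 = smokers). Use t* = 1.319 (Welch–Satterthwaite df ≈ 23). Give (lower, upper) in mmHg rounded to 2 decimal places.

Standard errors of each mean: 16.5/√151 = 1.3428 and 18.8/√20 = 4.2038.
SE(x̄₁ − x̄₂) = √(1.3428² + 4.2038²) = 4.4131 for independent samples with unequal variances.
With t* = 1.319, the margin is 1.319 × 4.4131 = 5.8209.
x̄₁ − x̄₂ = 145.0 − 143.1 = 1.9000; the interval is 1.9000 ± 5.8209 = (-3.92, 7.72).

(-3.92, 7.72)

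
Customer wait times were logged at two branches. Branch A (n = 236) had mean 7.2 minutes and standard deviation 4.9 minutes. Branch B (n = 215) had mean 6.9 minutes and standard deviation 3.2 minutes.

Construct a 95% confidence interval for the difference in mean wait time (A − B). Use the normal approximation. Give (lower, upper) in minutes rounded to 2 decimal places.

SE₁ = s₁/√n₁ = 4.9/√236 = 0.3190; SE₂ = 3.2/√215 = 0.2182.
Independent samples, unequal variances: SE_diff = √(SE₁² + SE₂²) = √(0.101761 + 0.04761124) = 0.3865.
z* = 1.960, so margin of error = 1.960 × 0.3865 = 0.7575.
Difference in means = 7.2 − 6.9 = 0.3000.
0.3000 ± 0.7575 → (-0.46, 1.06).

(-0.46, 1.06)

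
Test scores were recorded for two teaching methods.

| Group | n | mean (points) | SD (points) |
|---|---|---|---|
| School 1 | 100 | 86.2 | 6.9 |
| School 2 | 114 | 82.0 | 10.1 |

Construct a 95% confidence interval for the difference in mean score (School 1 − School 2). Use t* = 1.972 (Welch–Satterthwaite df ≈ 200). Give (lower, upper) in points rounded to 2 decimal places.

Standard errors of each mean: 6.9/√100 = 0.6900 and 10.1/√114 = 0.9460.
SE(x̄₁ − x̄₂) = √(0.6900² + 0.9460²) = 1.1709 for independent samples with unequal variances.
With t* = 1.972, the margin is 1.972 × 1.1709 = 2.3090.
x̄₁ − x̄₂ = 86.2 − 82.0 = 4.2000; the interval is 4.2000 ± 2.3090 = (1.89, 6.51).

(1.89, 6.51)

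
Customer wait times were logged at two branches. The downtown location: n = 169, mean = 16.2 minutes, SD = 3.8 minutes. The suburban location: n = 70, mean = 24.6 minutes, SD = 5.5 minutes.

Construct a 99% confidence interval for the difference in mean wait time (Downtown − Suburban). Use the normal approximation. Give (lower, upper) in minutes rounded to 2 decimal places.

(-10.25, -6.55)

Standard errors of each mean: 3.8/√169 = 0.2923 and 5.5/√70 = 0.6574.
SE(x̄₁ − x̄₂) = √(0.2923² + 0.6574²) = 0.7195 for independent samples with unequal variances.
With z* = 2.576, the margin is 2.576 × 0.7195 = 1.8534.
x̄₁ − x̄₂ = 16.2 − 24.6 = -8.4000; the interval is -8.4000 ± 1.8534 = (-10.25, -6.55).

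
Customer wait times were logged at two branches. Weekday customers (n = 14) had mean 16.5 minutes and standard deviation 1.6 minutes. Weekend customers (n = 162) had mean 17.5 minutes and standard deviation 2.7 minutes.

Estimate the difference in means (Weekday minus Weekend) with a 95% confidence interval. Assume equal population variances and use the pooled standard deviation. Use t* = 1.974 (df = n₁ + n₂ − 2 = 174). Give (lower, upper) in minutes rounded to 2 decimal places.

Pooled variance s_p² = [13·1.6² + 161·2.7²] / (14+162−2) = 6.9366, so s_p = 2.6337.
SE_diff = s_p·√(1/n₁ + 1/n₂) = 2.6337·√(1/14 + 1/162) = 0.7337.
t* = 1.974; margin = 1.974 × 0.7337 = 1.4483.
Difference = 16.5 − 17.5 = -1.0000.
-1.0000 ± 1.4483 → (-2.45, 0.45).

(-2.45, 0.45)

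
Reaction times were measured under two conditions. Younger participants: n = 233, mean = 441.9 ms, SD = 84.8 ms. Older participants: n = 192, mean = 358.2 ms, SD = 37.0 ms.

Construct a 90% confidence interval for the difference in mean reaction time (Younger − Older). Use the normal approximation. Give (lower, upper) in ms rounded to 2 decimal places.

(73.56, 93.84)

Standard errors of each mean: 84.8/√233 = 5.5554 and 37.0/√192 = 2.6702.
SE(x̄₁ − x̄₂) = √(5.5554² + 2.6702²) = 6.1638 for independent samples with unequal variances.
With z* = 1.645, the margin is 1.645 × 6.1638 = 10.1395.
x̄₁ − x̄₂ = 441.9 − 358.2 = 83.7000; the interval is 83.7000 ± 10.1395 = (73.56, 93.84).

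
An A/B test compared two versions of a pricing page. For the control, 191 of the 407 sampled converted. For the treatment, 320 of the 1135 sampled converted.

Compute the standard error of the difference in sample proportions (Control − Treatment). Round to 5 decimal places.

0.02811

Sample proportions: 191/407 = 0.4693, 320/1135 = 0.2819.
Each SE is √(p̂(1−p̂)/n): √(0.4693·0.5307/407) = 0.02474 and √(0.2819·0.7181/1135) = 0.01335.
SE(p̂₁ − p̂₂) = √(SE₁² + SE₂²) = √(0.0006120676 + 0.0001782225) = 0.02811, since the two samples are independent.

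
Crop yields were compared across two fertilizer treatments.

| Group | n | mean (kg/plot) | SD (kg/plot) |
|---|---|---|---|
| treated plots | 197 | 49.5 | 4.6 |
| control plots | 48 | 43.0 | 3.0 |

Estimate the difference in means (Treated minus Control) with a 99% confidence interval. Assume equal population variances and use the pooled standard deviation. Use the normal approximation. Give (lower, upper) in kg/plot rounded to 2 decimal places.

Pooled variance s_p² = [196·4.6² + 47·3.0²] / (197+48−2) = 18.8081, so s_p = 4.3368.
SE_diff = s_p·√(1/n₁ + 1/n₂) = 4.3368·√(1/197 + 1/48) = 0.6981.
z* = 2.576; margin = 2.576 × 0.6981 = 1.7983.
Difference = 49.5 − 43.0 = 6.5000.
6.5000 ± 1.7983 → (4.70, 8.30).

(4.70, 8.30)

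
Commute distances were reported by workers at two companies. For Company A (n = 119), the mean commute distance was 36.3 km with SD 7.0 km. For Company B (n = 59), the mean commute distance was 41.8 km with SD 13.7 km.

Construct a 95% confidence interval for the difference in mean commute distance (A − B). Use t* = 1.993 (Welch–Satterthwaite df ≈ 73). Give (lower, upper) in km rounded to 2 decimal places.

Standard errors of each mean: 7.0/√119 = 0.6417 and 13.7/√59 = 1.7836.
SE(x̄₁ − x̄₂) = √(0.6417² + 1.7836²) = 1.8955 for independent samples with unequal variances.
With t* = 1.993, the margin is 1.993 × 1.8955 = 3.7777.
x̄₁ − x̄₂ = 36.3 − 41.8 = -5.5000; the interval is -5.5000 ± 3.7777 = (-9.28, -1.72).

(-9.28, -1.72)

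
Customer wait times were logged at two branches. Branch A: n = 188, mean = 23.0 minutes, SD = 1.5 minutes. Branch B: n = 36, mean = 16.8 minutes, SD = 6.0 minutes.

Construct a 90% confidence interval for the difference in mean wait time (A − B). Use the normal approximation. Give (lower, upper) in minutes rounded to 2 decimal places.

(4.55, 7.85)

Standard errors of each mean: 1.5/√188 = 0.1094 and 6.0/√36 = 1.0000.
SE(x̄₁ − x̄₂) = √(0.1094² + 1.0000²) = 1.0060 for independent samples with unequal variances.
With z* = 1.645, the margin is 1.645 × 1.0060 = 1.6549.
x̄₁ − x̄₂ = 23.0 − 16.8 = 6.2000; the interval is 6.2000 ± 1.6549 = (4.55, 7.85).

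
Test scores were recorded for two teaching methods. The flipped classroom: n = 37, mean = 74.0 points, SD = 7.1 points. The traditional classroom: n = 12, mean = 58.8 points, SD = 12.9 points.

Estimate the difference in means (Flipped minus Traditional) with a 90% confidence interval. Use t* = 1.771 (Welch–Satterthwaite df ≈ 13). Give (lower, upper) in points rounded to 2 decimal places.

Standard errors of each mean: 7.1/√37 = 1.1672 and 12.9/√12 = 3.7239.
SE(x̄₁ − x̄₂) = √(1.1672² + 3.7239²) = 3.9025 for independent samples with unequal variances.
With t* = 1.771, the margin is 1.771 × 3.9025 = 6.9113.
x̄₁ − x̄₂ = 74.0 − 58.8 = 15.2000; the interval is 15.2000 ± 6.9113 = (8.29, 22.11).

(8.29, 22.11)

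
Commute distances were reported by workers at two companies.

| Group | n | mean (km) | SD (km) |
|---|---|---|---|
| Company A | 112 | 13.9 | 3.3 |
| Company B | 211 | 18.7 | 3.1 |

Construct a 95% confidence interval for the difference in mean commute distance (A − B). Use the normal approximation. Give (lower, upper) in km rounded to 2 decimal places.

SE₁ = s₁/√n₁ = 3.3/√112 = 0.3118; SE₂ = 3.1/√211 = 0.2134.
Independent samples, unequal variances: SE_diff = √(SE₁² + SE₂²) = √(0.09721924 + 0.04553956) = 0.3778.
z* = 1.960, so margin of error = 1.960 × 0.3778 = 0.7405.
Difference in means = 13.9 − 18.7 = -4.8000.
-4.8000 ± 0.7405 → (-5.54, -4.06).

(-5.54, -4.06)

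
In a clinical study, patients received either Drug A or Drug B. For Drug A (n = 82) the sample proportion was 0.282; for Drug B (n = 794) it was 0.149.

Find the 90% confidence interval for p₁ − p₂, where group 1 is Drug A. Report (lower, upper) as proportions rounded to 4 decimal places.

The two standard errors are √(0.2820×0.7180/82) = 0.04969 and √(0.1490×0.8510/794) = 0.01264.
Because the samples are independent, SE_diff = √(0.04969² + 0.01264²) = 0.05127.
Using z* = 1.645 for 90%, ME = 1.645 × 0.05127 = 0.08434.
p̂₁ − p̂₂ = 0.1330; interval 0.1330 ± 0.08434 gives (0.0487, 0.2173).

(0.0487, 0.2173)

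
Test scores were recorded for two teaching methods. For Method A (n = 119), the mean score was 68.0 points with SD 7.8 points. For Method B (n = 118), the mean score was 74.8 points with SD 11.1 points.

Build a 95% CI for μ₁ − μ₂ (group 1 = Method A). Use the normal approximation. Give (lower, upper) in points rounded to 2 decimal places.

SE₁ = s₁/√n₁ = 7.8/√119 = 0.7150; SE₂ = 11.1/√118 = 1.0218.
Independent samples, unequal variances: SE_diff = √(SE₁² + SE₂²) = √(0.511225 + 1.04407524) = 1.2471.
z* = 1.960, so margin of error = 1.960 × 1.2471 = 2.4443.
Difference in means = 68.0 − 74.8 = -6.8000.
-6.8000 ± 2.4443 → (-9.24, -4.36).

(-9.24, -4.36)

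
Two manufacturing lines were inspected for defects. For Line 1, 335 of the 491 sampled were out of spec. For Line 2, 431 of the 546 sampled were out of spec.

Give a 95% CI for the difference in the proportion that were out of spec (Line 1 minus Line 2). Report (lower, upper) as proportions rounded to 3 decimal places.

Sample proportions: 335/491 = 0.6823, 431/546 = 0.7894.
Each SE is √(p̂(1−p̂)/n): √(0.6823·0.3177/491) = 0.02101 and √(0.7894·0.2106/546) = 0.01745.
SE(p̂₁ − p̂₂) = √(SE₁² + SE₂²) = √(0.0004414201 + 0.0003045025) = 0.02731, since the two samples are independent.
At 95% confidence z* = 1.960; margin = 1.960 × 0.02731 = 0.05353.
The difference is 0.6823 − 0.7894 = -0.1071, so the interval is -0.1071 ± 0.05353 = (-0.161, -0.054).

(-0.161, -0.054)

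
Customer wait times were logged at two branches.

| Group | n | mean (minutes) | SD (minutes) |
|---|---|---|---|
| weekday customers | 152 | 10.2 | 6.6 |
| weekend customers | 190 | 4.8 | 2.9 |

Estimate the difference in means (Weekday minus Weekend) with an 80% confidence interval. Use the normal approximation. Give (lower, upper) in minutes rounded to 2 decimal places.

(4.66, 6.14)

SE₁ = s₁/√n₁ = 6.6/√152 = 0.5353; SE₂ = 2.9/√190 = 0.2104.
Independent samples, unequal variances: SE_diff = √(SE₁² + SE₂²) = √(0.28654609 + 0.04426816) = 0.5752.
z* = 1.282, so margin of error = 1.282 × 0.5752 = 0.7374.
Difference in means = 10.2 − 4.8 = 5.4000.
5.4000 ± 0.7374 → (4.66, 6.14).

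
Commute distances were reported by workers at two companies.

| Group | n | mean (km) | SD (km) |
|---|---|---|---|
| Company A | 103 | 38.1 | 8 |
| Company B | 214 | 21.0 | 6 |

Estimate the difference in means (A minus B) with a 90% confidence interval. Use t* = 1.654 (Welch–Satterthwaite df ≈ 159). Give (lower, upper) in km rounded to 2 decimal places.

(15.63, 18.57)

Per-group SEs: s₁/√n₁ = 8/√103 = 0.7883, s₂/√n₂ = 6/√214 = 0.4102.
Unpooled SE of the difference: √(0.62141689 + 0.16826404) = 0.8886.
Margin of error = t* · SE = 1.654 × 0.8886 = 1.4697.
x̄₁ − x̄₂ = 38.1 − 21.0 = 17.1000.
CI: 17.1000 ± 1.4697 = (15.63, 18.57).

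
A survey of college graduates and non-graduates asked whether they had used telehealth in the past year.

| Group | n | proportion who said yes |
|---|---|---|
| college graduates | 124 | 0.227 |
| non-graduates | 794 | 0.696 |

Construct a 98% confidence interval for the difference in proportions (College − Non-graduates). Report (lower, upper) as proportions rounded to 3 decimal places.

(-0.564, -0.374)

Each SE is √(p̂(1−p̂)/n): √(0.2270·0.7730/124) = 0.03762 and √(0.6960·0.3040/794) = 0.01632.
SE(p̂₁ − p̂₂) = √(SE₁² + SE₂²) = √(0.0014152644 + 0.0002663424) = 0.04101, since the two samples are independent.
At 98% confidence z* = 2.326; margin = 2.326 × 0.04101 = 0.09539.
The difference is 0.2270 − 0.6960 = -0.4690, so the interval is -0.4690 ± 0.09539 = (-0.564, -0.374).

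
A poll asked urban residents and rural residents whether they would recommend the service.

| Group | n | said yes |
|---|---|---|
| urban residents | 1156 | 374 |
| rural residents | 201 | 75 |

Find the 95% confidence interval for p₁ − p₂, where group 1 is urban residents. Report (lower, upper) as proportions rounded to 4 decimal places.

p̂₁ = 374/1156 = 0.3235 and p̂₂ = 75/201 = 0.3731.
SE₁ = √(p̂₁(1−p̂₁)/n₁) = √(0.3235·0.6765/1156) = 0.01376; SE₂ = √(0.3731·0.6269/201) = 0.03411.
Independent samples: SE of the difference = √(SE₁² + SE₂²) = √(0.0001893376 + 0.0011634921) = 0.03678.
z* for 95% confidence is 1.960, so the margin of error is 1.960 × 0.03678 = 0.07209.
Point estimate p̂₁ − p̂₂ = 0.3235 − 0.3731 = -0.0496.
-0.0496 ± 0.07209 → (-0.1217, 0.0225).

(-0.1217, 0.0225)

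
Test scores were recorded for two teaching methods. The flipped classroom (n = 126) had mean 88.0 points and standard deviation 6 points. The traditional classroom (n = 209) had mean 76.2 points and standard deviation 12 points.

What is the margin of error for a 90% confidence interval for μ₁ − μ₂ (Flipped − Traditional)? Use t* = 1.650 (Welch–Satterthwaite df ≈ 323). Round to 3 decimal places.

1.629

Standard errors of each mean: 6/√126 = 0.5345 and 12/√209 = 0.8301.
SE(x̄₁ − x̄₂) = √(0.5345² + 0.8301²) = 0.9873 for independent samples with unequal variances.
With t* = 1.650, the margin is 1.650 × 0.9873 = 1.6290.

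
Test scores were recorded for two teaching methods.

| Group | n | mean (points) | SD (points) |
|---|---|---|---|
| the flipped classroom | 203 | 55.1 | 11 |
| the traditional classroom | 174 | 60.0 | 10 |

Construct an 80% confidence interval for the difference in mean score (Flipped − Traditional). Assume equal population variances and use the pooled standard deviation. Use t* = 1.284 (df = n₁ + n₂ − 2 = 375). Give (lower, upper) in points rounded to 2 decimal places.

s_p = √[((n₁−1)s₁² + (n₂−1)s₂²)/(n₁+n₂−2)] = √[(202·11² + 173·10²)/375] = 10.5505.
SE = 10.5505·√(1/203 + 1/174) = 1.0900.
With t* = 1.284, margin = 1.284 × 1.0900 = 1.3996.
x̄₁ − x̄₂ = 55.1 − 60.0 = -4.9000; interval -4.9000 ± 1.3996 = (-6.30, -3.50).

(-6.30, -3.50)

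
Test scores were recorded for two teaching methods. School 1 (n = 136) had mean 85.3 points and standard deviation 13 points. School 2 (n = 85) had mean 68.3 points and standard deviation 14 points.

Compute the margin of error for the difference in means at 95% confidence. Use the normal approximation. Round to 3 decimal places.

3.692

Standard errors of each mean: 13/√136 = 1.1147 and 14/√85 = 1.5185.
SE(x̄₁ − x̄₂) = √(1.1147² + 1.5185²) = 1.8837 for independent samples with unequal variances.
With z* = 1.960, the margin is 1.960 × 1.8837 = 3.6921.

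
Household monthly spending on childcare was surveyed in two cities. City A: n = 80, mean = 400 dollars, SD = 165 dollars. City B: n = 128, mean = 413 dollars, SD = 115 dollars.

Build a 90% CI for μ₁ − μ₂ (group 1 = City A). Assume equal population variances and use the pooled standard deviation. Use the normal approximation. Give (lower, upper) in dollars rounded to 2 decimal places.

(-44.97, 18.97)

s_p = √[((n₁−1)s₁² + (n₂−1)s₂²)/(n₁+n₂−2)] = √[(79·165² + 127·115²)/206] = 136.3596.
SE = 136.3596·√(1/80 + 1/128) = 19.4342.
With z* = 1.645, margin = 1.645 × 19.4342 = 31.9693.
x̄₁ − x̄₂ = 400 − 413 = -13.0000; interval -13.0000 ± 31.9693 = (-44.97, 18.97).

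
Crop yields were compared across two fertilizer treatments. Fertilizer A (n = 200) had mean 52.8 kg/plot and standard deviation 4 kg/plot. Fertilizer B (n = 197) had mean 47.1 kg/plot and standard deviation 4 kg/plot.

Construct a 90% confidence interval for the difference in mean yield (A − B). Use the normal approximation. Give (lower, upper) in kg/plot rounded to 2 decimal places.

Standard errors of each mean: 4/√200 = 0.2828 and 4/√197 = 0.2850.
SE(x̄₁ − x̄₂) = √(0.2828² + 0.2850²) = 0.4015 for independent samples with unequal variances.
With z* = 1.645, the margin is 1.645 × 0.4015 = 0.6605.
x̄₁ − x̄₂ = 52.8 − 47.1 = 5.7000; the interval is 5.7000 ± 0.6605 = (5.04, 6.36).

(5.04, 6.36)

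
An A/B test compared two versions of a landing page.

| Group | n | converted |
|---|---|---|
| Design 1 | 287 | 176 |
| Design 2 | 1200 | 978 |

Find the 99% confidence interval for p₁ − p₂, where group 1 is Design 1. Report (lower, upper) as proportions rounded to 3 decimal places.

First, p̂₁ = 176/287 = 0.6132; p̂₂ = 978/1200 = 0.8150.
The two standard errors are √(0.6132×0.3868/287) = 0.02875 and √(0.8150×0.1850/1200) = 0.01121.
Because the samples are independent, SE_diff = √(0.02875² + 0.01121²) = 0.03086.
Using z* = 2.576 for 99%, ME = 2.576 × 0.03086 = 0.07950.
p̂₁ − p̂₂ = -0.2018; interval -0.2018 ± 0.07950 gives (-0.281, -0.122).

(-0.281, -0.122)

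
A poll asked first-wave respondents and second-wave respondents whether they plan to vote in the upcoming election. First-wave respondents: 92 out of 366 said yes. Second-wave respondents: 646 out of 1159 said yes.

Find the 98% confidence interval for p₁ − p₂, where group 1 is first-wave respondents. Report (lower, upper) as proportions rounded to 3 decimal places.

(-0.369, -0.243)

Sample proportions: 92/366 = 0.2514, 646/1159 = 0.5574.
Each SE is √(p̂(1−p̂)/n): √(0.2514·0.7486/366) = 0.02268 and √(0.5574·0.4426/1159) = 0.01459.
SE(p̂₁ − p̂₂) = √(SE₁² + SE₂²) = √(0.0005143824 + 0.0002128681) = 0.02697, since the two samples are independent.
At 98% confidence z* = 2.326; margin = 2.326 × 0.02697 = 0.06273.
The difference is 0.2514 − 0.5574 = -0.3060, so the interval is -0.3060 ± 0.06273 = (-0.369, -0.243).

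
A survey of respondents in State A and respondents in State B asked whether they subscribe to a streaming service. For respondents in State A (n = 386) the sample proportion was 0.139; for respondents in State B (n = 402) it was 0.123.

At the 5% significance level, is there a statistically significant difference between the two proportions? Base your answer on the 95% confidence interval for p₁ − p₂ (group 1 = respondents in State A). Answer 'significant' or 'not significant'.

not significant

Each SE is √(p̂(1−p̂)/n): √(0.1390·0.8610/386) = 0.01761 and √(0.1230·0.8770/402) = 0.01638.
SE(p̂₁ − p̂₂) = √(SE₁² + SE₂²) = √(0.0003101121 + 0.0002683044) = 0.02405, since the two samples are independent.
At 95% confidence z* = 1.960; margin = 1.960 × 0.02405 = 0.04714.
The difference is 0.1390 − 0.1230 = 0.0160, so the interval is 0.0160 ± 0.04714 = (-0.03114, 0.06314).
The interval (-0.03114, 0.06314) contains 0, so the difference is not significant.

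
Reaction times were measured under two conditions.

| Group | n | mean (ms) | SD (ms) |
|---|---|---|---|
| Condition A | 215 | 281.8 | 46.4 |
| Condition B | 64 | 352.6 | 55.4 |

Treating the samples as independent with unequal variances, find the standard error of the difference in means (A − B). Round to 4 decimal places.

7.6138

SE₁ = s₁/√n₁ = 46.4/√215 = 3.1645; SE₂ = 55.4/√64 = 6.9250.
Independent samples, unequal variances: SE_diff = √(SE₁² + SE₂²) = √(10.01406025 + 47.955625) = 7.6138.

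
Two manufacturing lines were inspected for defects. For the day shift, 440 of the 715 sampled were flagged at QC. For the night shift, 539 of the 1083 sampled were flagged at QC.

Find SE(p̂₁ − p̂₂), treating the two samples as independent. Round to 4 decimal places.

0.0237

p̂₁ = 440/715 = 0.6154 and p̂₂ = 539/1083 = 0.4977.
SE₁ = √(p̂₁(1−p̂₁)/n₁) = √(0.6154·0.3846/715) = 0.01819; SE₂ = √(0.4977·0.5023/1083) = 0.01519.
Independent samples: SE of the difference = √(SE₁² + SE₂²) = √(0.0003308761 + 0.0002307361) = 0.02370.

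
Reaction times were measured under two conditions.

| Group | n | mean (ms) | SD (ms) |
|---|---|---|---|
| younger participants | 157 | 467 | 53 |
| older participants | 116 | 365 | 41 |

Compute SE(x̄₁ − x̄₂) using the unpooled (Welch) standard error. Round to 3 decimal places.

5.691

SE₁ = s₁/√n₁ = 53/√157 = 4.2299; SE₂ = 41/√116 = 3.8068.
Independent samples, unequal variances: SE_diff = √(SE₁² + SE₂²) = √(17.89205401 + 14.49172624) = 5.6907.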